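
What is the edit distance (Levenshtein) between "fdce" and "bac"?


Computing edit distance: "fdce" -> "bac"
DP table:
           b    a    c
      0    1    2    3
  f   1    1    2    3
  d   2    2    2    3
  c   3    3    3    2
  e   4    4    4    3
Edit distance = dp[4][3] = 3

3


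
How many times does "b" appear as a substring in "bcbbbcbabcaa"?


Searching for "b" in "bcbbbcbabcaa"
Scanning each position:
  Position 0: "b" => MATCH
  Position 1: "c" => no
  Position 2: "b" => MATCH
  Position 3: "b" => MATCH
  Position 4: "b" => MATCH
  Position 5: "c" => no
  Position 6: "b" => MATCH
  Position 7: "a" => no
  Position 8: "b" => MATCH
  Position 9: "c" => no
  Position 10: "a" => no
  Position 11: "a" => no
Total occurrences: 6

6


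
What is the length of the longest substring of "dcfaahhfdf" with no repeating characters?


Input: "dcfaahhfdf"
Sliding window (track last position of each char):
  Position 0 ('d'): window [0,0] length 1 -- new best
  Position 1 ('c'): window [0,1] length 2 -- new best
  Position 2 ('f'): window [0,2] length 3 -- new best
  Position 3 ('a'): window [0,3] length 4 -- new best
  Position 4 ('a'): repeat (last at 3), move window start to 4
  Position 4 ('a'): window [4,4] length 1
  Position 5 ('h'): window [4,5] length 2
  Position 6 ('h'): repeat (last at 5), move window start to 6
  Position 6 ('h'): window [6,6] length 1
  Position 7 ('f'): window [6,7] length 2
  Position 8 ('d'): window [6,8] length 3
  Position 9 ('f'): repeat (last at 7), move window start to 8
  Position 9 ('f'): window [8,9] length 2
Longest substring with no repeats: "dcfa" with length 4

4


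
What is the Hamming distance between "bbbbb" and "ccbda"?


Comparing "bbbbb" and "ccbda" position by position:
  Position 0: 'b' vs 'c' => differ
  Position 1: 'b' vs 'c' => differ
  Position 2: 'b' vs 'b' => same
  Position 3: 'b' vs 'd' => differ
  Position 4: 'b' vs 'a' => differ
Total differences (Hamming distance): 4

4


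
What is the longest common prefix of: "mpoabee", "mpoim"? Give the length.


Words: mpoabee, mpoim
  Position 0: all 'm' => match
  Position 1: all 'p' => match
  Position 2: all 'o' => match
  Position 3: ('a', 'i') => mismatch, stop
LCP = "mpo" (length 3)

3


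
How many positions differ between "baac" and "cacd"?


Comparing "baac" and "cacd" position by position:
  Position 0: 'b' vs 'c' => DIFFER
  Position 1: 'a' vs 'a' => same
  Position 2: 'a' vs 'c' => DIFFER
  Position 3: 'c' vs 'd' => DIFFER
Positions that differ: 3

3


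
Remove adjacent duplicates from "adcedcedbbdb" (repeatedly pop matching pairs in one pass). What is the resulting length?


Input: adcedcedbbdb
Stack-based adjacent duplicate removal:
  Read 'a': push. Stack: a
  Read 'd': push. Stack: ad
  Read 'c': push. Stack: adc
  Read 'e': push. Stack: adce
  Read 'd': push. Stack: adced
  Read 'c': push. Stack: adcedc
  Read 'e': push. Stack: adcedce
  Read 'd': push. Stack: adcedced
  Read 'b': push. Stack: adcedcedb
  Read 'b': matches stack top 'b' => pop. Stack: adcedced
  Read 'd': matches stack top 'd' => pop. Stack: adcedce
  Read 'b': push. Stack: adcedceb
Final stack: "adcedceb" (length 8)

8


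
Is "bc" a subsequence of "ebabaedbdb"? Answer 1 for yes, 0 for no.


Check if "bc" is a subsequence of "ebabaedbdb"
Greedy scan:
  Position 0 ('e'): no match needed
  Position 1 ('b'): matches sub[0] = 'b'
  Position 2 ('a'): no match needed
  Position 3 ('b'): no match needed
  Position 4 ('a'): no match needed
  Position 5 ('e'): no match needed
  Position 6 ('d'): no match needed
  Position 7 ('b'): no match needed
  Position 8 ('d'): no match needed
  Position 9 ('b'): no match needed
Only matched 1/2 characters => not a subsequence

0


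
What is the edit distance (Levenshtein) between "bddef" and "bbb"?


Computing edit distance: "bddef" -> "bbb"
DP table:
           b    b    b
      0    1    2    3
  b   1    0    1    2
  d   2    1    1    2
  d   3    2    2    2
  e   4    3    3    3
  f   5    4    4    4
Edit distance = dp[5][3] = 4

4


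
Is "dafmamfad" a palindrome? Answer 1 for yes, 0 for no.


Input: dafmamfad
Reversed: dafmamfad
  Compare pos 0 ('d') with pos 8 ('d'): match
  Compare pos 1 ('a') with pos 7 ('a'): match
  Compare pos 2 ('f') with pos 6 ('f'): match
  Compare pos 3 ('m') with pos 5 ('m'): match
Result: palindrome

1


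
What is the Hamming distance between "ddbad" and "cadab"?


Comparing "ddbad" and "cadab" position by position:
  Position 0: 'd' vs 'c' => differ
  Position 1: 'd' vs 'a' => differ
  Position 2: 'b' vs 'd' => differ
  Position 3: 'a' vs 'a' => same
  Position 4: 'd' vs 'b' => differ
Total differences (Hamming distance): 4

4


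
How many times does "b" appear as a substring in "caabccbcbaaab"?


Searching for "b" in "caabccbcbaaab"
Scanning each position:
  Position 0: "c" => no
  Position 1: "a" => no
  Position 2: "a" => no
  Position 3: "b" => MATCH
  Position 4: "c" => no
  Position 5: "c" => no
  Position 6: "b" => MATCH
  Position 7: "c" => no
  Position 8: "b" => MATCH
  Position 9: "a" => no
  Position 10: "a" => no
  Position 11: "a" => no
  Position 12: "b" => MATCH
Total occurrences: 4

4


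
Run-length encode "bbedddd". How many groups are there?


Input: bbedddd
Scanning for consecutive runs:
  Group 1: 'b' x 2 (positions 0-1)
  Group 2: 'e' x 1 (positions 2-2)
  Group 3: 'd' x 4 (positions 3-6)
Total groups: 3

3


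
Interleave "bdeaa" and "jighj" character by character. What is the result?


Interleaving "bdeaa" and "jighj":
  Position 0: 'b' from first, 'j' from second => "bj"
  Position 1: 'd' from first, 'i' from second => "di"
  Position 2: 'e' from first, 'g' from second => "eg"
  Position 3: 'a' from first, 'h' from second => "ah"
  Position 4: 'a' from first, 'j' from second => "aj"
Result: bjdiegahaj

bjdiegahaj


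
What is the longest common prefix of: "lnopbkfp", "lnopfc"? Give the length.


Words: lnopbkfp, lnopfc
  Position 0: all 'l' => match
  Position 1: all 'n' => match
  Position 2: all 'o' => match
  Position 3: all 'p' => match
  Position 4: ('b', 'f') => mismatch, stop
LCP = "lnop" (length 4)

4


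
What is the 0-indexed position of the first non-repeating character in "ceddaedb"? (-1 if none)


Input: ceddaedb
Character frequencies:
  'a': 1
  'b': 1
  'c': 1
  'd': 3
  'e': 2
Scanning left to right for freq == 1:
  Position 0 ('c'): unique! => answer = 0

0


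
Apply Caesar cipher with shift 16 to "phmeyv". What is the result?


Caesar cipher: shift "phmeyv" by 16
  'p' (pos 15) + 16 = pos 5 = 'f'
  'h' (pos 7) + 16 = pos 23 = 'x'
  'm' (pos 12) + 16 = pos 2 = 'c'
  'e' (pos 4) + 16 = pos 20 = 'u'
  'y' (pos 24) + 16 = pos 14 = 'o'
  'v' (pos 21) + 16 = pos 11 = 'l'
Result: fxcuol

fxcuol


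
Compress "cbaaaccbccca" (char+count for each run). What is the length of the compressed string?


Input: cbaaaccbccca
Runs:
  'c' x 1 => "c1"
  'b' x 1 => "b1"
  'a' x 3 => "a3"
  'c' x 2 => "c2"
  'b' x 1 => "b1"
  'c' x 3 => "c3"
  'a' x 1 => "a1"
Compressed: "c1b1a3c2b1c3a1"
Compressed length: 14

14


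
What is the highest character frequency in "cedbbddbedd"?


Input: cedbbddbedd
Character counts:
  'b': 3
  'c': 1
  'd': 5
  'e': 2
Maximum frequency: 5

5


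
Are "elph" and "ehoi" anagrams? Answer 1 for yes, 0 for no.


Strings: "elph", "ehoi"
Sorted first:  ehlp
Sorted second: ehio
Differ at position 2: 'l' vs 'i' => not anagrams

0


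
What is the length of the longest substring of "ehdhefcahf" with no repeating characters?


Input: "ehdhefcahf"
Sliding window (track last position of each char):
  Position 0 ('e'): window [0,0] length 1 -- new best
  Position 1 ('h'): window [0,1] length 2 -- new best
  Position 2 ('d'): window [0,2] length 3 -- new best
  Position 3 ('h'): repeat (last at 1), move window start to 2
  Position 3 ('h'): window [2,3] length 2
  Position 4 ('e'): window [2,4] length 3
  Position 5 ('f'): window [2,5] length 4 -- new best
  Position 6 ('c'): window [2,6] length 5 -- new best
  Position 7 ('a'): window [2,7] length 6 -- new best
  Position 8 ('h'): repeat (last at 3), move window start to 4
  Position 8 ('h'): window [4,8] length 5
  Position 9 ('f'): repeat (last at 5), move window start to 6
  Position 9 ('f'): window [6,9] length 4
Longest substring with no repeats: "dhefca" with length 6

6


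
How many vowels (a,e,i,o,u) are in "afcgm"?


Input: afcgm
Checking each character:
  'a' at position 0: vowel (running total: 1)
  'f' at position 1: consonant
  'c' at position 2: consonant
  'g' at position 3: consonant
  'm' at position 4: consonant
Total vowels: 1

1


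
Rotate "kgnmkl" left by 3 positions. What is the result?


Input: "kgnmkl", rotate left by 3
First 3 characters: "kgn"
Remaining characters: "mkl"
Concatenate remaining + first: "mkl" + "kgn" = "mklkgn"

mklkgn


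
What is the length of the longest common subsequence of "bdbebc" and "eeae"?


LCS of "bdbebc" and "eeae"
DP table:
           e    e    a    e
      0    0    0    0    0
  b   0    0    0    0    0
  d   0    0    0    0    0
  b   0    0    0    0    0
  e   0    1    1    1    1
  b   0    1    1    1    1
  c   0    1    1    1    1
LCS length = dp[6][4] = 1

1


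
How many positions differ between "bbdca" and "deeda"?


Comparing "bbdca" and "deeda" position by position:
  Position 0: 'b' vs 'd' => DIFFER
  Position 1: 'b' vs 'e' => DIFFER
  Position 2: 'd' vs 'e' => DIFFER
  Position 3: 'c' vs 'd' => DIFFER
  Position 4: 'a' vs 'a' => same
Positions that differ: 4

4


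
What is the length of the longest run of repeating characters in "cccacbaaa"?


Input: "cccacbaaa"
Scanning for longest run:
  Position 1 ('c'): continues run of 'c', length=2
  Position 2 ('c'): continues run of 'c', length=3
  Position 3 ('a'): new char, reset run to 1
  Position 4 ('c'): new char, reset run to 1
  Position 5 ('b'): new char, reset run to 1
  Position 6 ('a'): new char, reset run to 1
  Position 7 ('a'): continues run of 'a', length=2
  Position 8 ('a'): continues run of 'a', length=3
Longest run: 'c' with length 3

3


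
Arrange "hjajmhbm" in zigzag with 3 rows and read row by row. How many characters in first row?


Zigzag "hjajmhbm" into 3 rows:
Placing characters:
  'h' => row 0
  'j' => row 1
  'a' => row 2
  'j' => row 1
  'm' => row 0
  'h' => row 1
  'b' => row 2
  'm' => row 1
Rows:
  Row 0: "hm"
  Row 1: "jjhm"
  Row 2: "ab"
First row length: 2

2


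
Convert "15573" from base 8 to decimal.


Input: "15573" in base 8
Positional expansion:
  Digit '1' (value 1) x 8^4 = 4096
  Digit '5' (value 5) x 8^3 = 2560
  Digit '5' (value 5) x 8^2 = 320
  Digit '7' (value 7) x 8^1 = 56
  Digit '3' (value 3) x 8^0 = 3
Sum = 7035

7035


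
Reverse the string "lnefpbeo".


Input: lnefpbeo
Reading characters right to left:
  Position 7: 'o'
  Position 6: 'e'
  Position 5: 'b'
  Position 4: 'p'
  Position 3: 'f'
  Position 2: 'e'
  Position 1: 'n'
  Position 0: 'l'
Reversed: oebpfenl

oebpfenl


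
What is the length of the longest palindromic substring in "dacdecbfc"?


Input: "dacdecbfc"
Checking substrings for palindromes:
  No multi-char palindromic substrings found
Longest palindromic substring: "d" with length 1

1


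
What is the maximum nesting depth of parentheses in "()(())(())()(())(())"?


Input: "()(())(())()(())(())"
Tracking depth:
  Position 0 '(': depth becomes 1
  Position 1 ')': depth becomes 0
  Position 2 '(': depth becomes 1
  Position 3 '(': depth becomes 2
  Position 4 ')': depth becomes 1
  Position 5 ')': depth becomes 0
  Position 6 '(': depth becomes 1
  Position 7 '(': depth becomes 2
  Position 8 ')': depth becomes 1
  Position 9 ')': depth becomes 0
  Position 10 '(': depth becomes 1
  Position 11 ')': depth becomes 0
  Position 12 '(': depth becomes 1
  Position 13 '(': depth becomes 2
  Position 14 ')': depth becomes 1
  Position 15 ')': depth becomes 0
  Position 16 '(': depth becomes 1
  Position 17 '(': depth becomes 2
  Position 18 ')': depth becomes 1
  Position 19 ')': depth becomes 0
Maximum depth reached: 2

2


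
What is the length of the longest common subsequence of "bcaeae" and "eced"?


LCS of "bcaeae" and "eced"
DP table:
           e    c    e    d
      0    0    0    0    0
  b   0    0    0    0    0
  c   0    0    1    1    1
  a   0    0    1    1    1
  e   0    1    1    2    2
  a   0    1    1    2    2
  e   0    1    1    2    2
LCS length = dp[6][4] = 2

2


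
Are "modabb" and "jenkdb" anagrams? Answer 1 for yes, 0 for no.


Strings: "modabb", "jenkdb"
Sorted first:  abbdmo
Sorted second: bdejkn
Differ at position 0: 'a' vs 'b' => not anagrams

0


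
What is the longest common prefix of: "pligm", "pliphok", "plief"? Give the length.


Words: pligm, pliphok, plief
  Position 0: all 'p' => match
  Position 1: all 'l' => match
  Position 2: all 'i' => match
  Position 3: ('g', 'p', 'e') => mismatch, stop
LCP = "pli" (length 3)

3


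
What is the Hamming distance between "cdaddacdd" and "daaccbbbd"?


Comparing "cdaddacdd" and "daaccbbbd" position by position:
  Position 0: 'c' vs 'd' => differ
  Position 1: 'd' vs 'a' => differ
  Position 2: 'a' vs 'a' => same
  Position 3: 'd' vs 'c' => differ
  Position 4: 'd' vs 'c' => differ
  Position 5: 'a' vs 'b' => differ
  Position 6: 'c' vs 'b' => differ
  Position 7: 'd' vs 'b' => differ
  Position 8: 'd' vs 'd' => same
Total differences (Hamming distance): 7

7


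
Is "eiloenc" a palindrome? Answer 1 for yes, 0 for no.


Input: eiloenc
Reversed: cneolie
  Compare pos 0 ('e') with pos 6 ('c'): MISMATCH
  Compare pos 1 ('i') with pos 5 ('n'): MISMATCH
  Compare pos 2 ('l') with pos 4 ('e'): MISMATCH
Result: not a palindrome

0


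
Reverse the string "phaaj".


Input: phaaj
Reading characters right to left:
  Position 4: 'j'
  Position 3: 'a'
  Position 2: 'a'
  Position 1: 'h'
  Position 0: 'p'
Reversed: jaahp

jaahp


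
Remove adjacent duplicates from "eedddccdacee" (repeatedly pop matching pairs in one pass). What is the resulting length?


Input: eedddccdacee
Stack-based adjacent duplicate removal:
  Read 'e': push. Stack: e
  Read 'e': matches stack top 'e' => pop. Stack: (empty)
  Read 'd': push. Stack: d
  Read 'd': matches stack top 'd' => pop. Stack: (empty)
  Read 'd': push. Stack: d
  Read 'c': push. Stack: dc
  Read 'c': matches stack top 'c' => pop. Stack: d
  Read 'd': matches stack top 'd' => pop. Stack: (empty)
  Read 'a': push. Stack: a
  Read 'c': push. Stack: ac
  Read 'e': push. Stack: ace
  Read 'e': matches stack top 'e' => pop. Stack: ac
Final stack: "ac" (length 2)

2


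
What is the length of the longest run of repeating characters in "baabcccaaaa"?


Input: "baabcccaaaa"
Scanning for longest run:
  Position 1 ('a'): new char, reset run to 1
  Position 2 ('a'): continues run of 'a', length=2
  Position 3 ('b'): new char, reset run to 1
  Position 4 ('c'): new char, reset run to 1
  Position 5 ('c'): continues run of 'c', length=2
  Position 6 ('c'): continues run of 'c', length=3
  Position 7 ('a'): new char, reset run to 1
  Position 8 ('a'): continues run of 'a', length=2
  Position 9 ('a'): continues run of 'a', length=3
  Position 10 ('a'): continues run of 'a', length=4
Longest run: 'a' with length 4

4


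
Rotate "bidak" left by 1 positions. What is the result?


Input: "bidak", rotate left by 1
First 1 characters: "b"
Remaining characters: "idak"
Concatenate remaining + first: "idak" + "b" = "idakb"

idakb


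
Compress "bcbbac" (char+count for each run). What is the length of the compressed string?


Input: bcbbac
Runs:
  'b' x 1 => "b1"
  'c' x 1 => "c1"
  'b' x 2 => "b2"
  'a' x 1 => "a1"
  'c' x 1 => "c1"
Compressed: "b1c1b2a1c1"
Compressed length: 10

10


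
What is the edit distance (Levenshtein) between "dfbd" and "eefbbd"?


Computing edit distance: "dfbd" -> "eefbbd"
DP table:
           e    e    f    b    b    d
      0    1    2    3    4    5    6
  d   1    1    2    3    4    5    5
  f   2    2    2    2    3    4    5
  b   3    3    3    3    2    3    4
  d   4    4    4    4    3    3    3
Edit distance = dp[4][6] = 3

3


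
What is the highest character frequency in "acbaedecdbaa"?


Input: acbaedecdbaa
Character counts:
  'a': 4
  'b': 2
  'c': 2
  'd': 2
  'e': 2
Maximum frequency: 4

4


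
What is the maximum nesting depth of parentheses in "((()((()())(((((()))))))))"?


Input: "((()((()())(((((()))))))))"
Tracking depth:
  Position 0 '(': depth becomes 1
  Position 1 '(': depth becomes 2
  Position 2 '(': depth becomes 3
  Position 3 ')': depth becomes 2
  Position 4 '(': depth becomes 3
  Position 5 '(': depth becomes 4
  Position 6 '(': depth becomes 5
  Position 7 ')': depth becomes 4
  Position 8 '(': depth becomes 5
  Position 9 ')': depth becomes 4
  Position 10 ')': depth becomes 3
  Position 11 '(': depth becomes 4
  Position 12 '(': depth becomes 5
  Position 13 '(': depth becomes 6
  Position 14 '(': depth becomes 7
  Position 15 '(': depth becomes 8
  Position 16 '(': depth becomes 9
  Position 17 ')': depth becomes 8
  Position 18 ')': depth becomes 7
  Position 19 ')': depth becomes 6
  Position 20 ')': depth becomes 5
  Position 21 ')': depth becomes 4
  Position 22 ')': depth becomes 3
  Position 23 ')': depth becomes 2
  Position 24 ')': depth becomes 1
  Position 25 ')': depth becomes 0
Maximum depth reached: 9

9


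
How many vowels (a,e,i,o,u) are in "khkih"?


Input: khkih
Checking each character:
  'k' at position 0: consonant
  'h' at position 1: consonant
  'k' at position 2: consonant
  'i' at position 3: vowel (running total: 1)
  'h' at position 4: consonant
Total vowels: 1

1


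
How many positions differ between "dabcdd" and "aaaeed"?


Comparing "dabcdd" and "aaaeed" position by position:
  Position 0: 'd' vs 'a' => DIFFER
  Position 1: 'a' vs 'a' => same
  Position 2: 'b' vs 'a' => DIFFER
  Position 3: 'c' vs 'e' => DIFFER
  Position 4: 'd' vs 'e' => DIFFER
  Position 5: 'd' vs 'd' => same
Positions that differ: 4

4


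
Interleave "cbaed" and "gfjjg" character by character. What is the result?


Interleaving "cbaed" and "gfjjg":
  Position 0: 'c' from first, 'g' from second => "cg"
  Position 1: 'b' from first, 'f' from second => "bf"
  Position 2: 'a' from first, 'j' from second => "aj"
  Position 3: 'e' from first, 'j' from second => "ej"
  Position 4: 'd' from first, 'g' from second => "dg"
Result: cgbfajejdg

cgbfajejdg


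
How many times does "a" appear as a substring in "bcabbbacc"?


Searching for "a" in "bcabbbacc"
Scanning each position:
  Position 0: "b" => no
  Position 1: "c" => no
  Position 2: "a" => MATCH
  Position 3: "b" => no
  Position 4: "b" => no
  Position 5: "b" => no
  Position 6: "a" => MATCH
  Position 7: "c" => no
  Position 8: "c" => no
Total occurrences: 2

2


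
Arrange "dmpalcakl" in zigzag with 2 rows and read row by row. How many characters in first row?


Zigzag "dmpalcakl" into 2 rows:
Placing characters:
  'd' => row 0
  'm' => row 1
  'p' => row 0
  'a' => row 1
  'l' => row 0
  'c' => row 1
  'a' => row 0
  'k' => row 1
  'l' => row 0
Rows:
  Row 0: "dplal"
  Row 1: "mack"
First row length: 5

5


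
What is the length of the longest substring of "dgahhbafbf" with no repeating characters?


Input: "dgahhbafbf"
Sliding window (track last position of each char):
  Position 0 ('d'): window [0,0] length 1 -- new best
  Position 1 ('g'): window [0,1] length 2 -- new best
  Position 2 ('a'): window [0,2] length 3 -- new best
  Position 3 ('h'): window [0,3] length 4 -- new best
  Position 4 ('h'): repeat (last at 3), move window start to 4
  Position 4 ('h'): window [4,4] length 1
  Position 5 ('b'): window [4,5] length 2
  Position 6 ('a'): window [4,6] length 3
  Position 7 ('f'): window [4,7] length 4
  Position 8 ('b'): repeat (last at 5), move window start to 6
  Position 8 ('b'): window [6,8] length 3
  Position 9 ('f'): repeat (last at 7), move window start to 8
  Position 9 ('f'): window [8,9] length 2
Longest substring with no repeats: "dgah" with length 4

4


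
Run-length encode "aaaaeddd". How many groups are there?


Input: aaaaeddd
Scanning for consecutive runs:
  Group 1: 'a' x 4 (positions 0-3)
  Group 2: 'e' x 1 (positions 4-4)
  Group 3: 'd' x 3 (positions 5-7)
Total groups: 3

3


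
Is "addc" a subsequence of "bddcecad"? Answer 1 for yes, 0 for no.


Check if "addc" is a subsequence of "bddcecad"
Greedy scan:
  Position 0 ('b'): no match needed
  Position 1 ('d'): no match needed
  Position 2 ('d'): no match needed
  Position 3 ('c'): no match needed
  Position 4 ('e'): no match needed
  Position 5 ('c'): no match needed
  Position 6 ('a'): matches sub[0] = 'a'
  Position 7 ('d'): matches sub[1] = 'd'
Only matched 2/4 characters => not a subsequence

0


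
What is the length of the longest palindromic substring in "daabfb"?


Input: "daabfb"
Checking substrings for palindromes:
  [3:6] "bfb" (len 3) => palindrome
  [1:3] "aa" (len 2) => palindrome
Longest palindromic substring: "bfb" with length 3

3


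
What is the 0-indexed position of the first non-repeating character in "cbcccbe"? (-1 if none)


Input: cbcccbe
Character frequencies:
  'b': 2
  'c': 4
  'e': 1
Scanning left to right for freq == 1:
  Position 0 ('c'): freq=4, skip
  Position 1 ('b'): freq=2, skip
  Position 2 ('c'): freq=4, skip
  Position 3 ('c'): freq=4, skip
  Position 4 ('c'): freq=4, skip
  Position 5 ('b'): freq=2, skip
  Position 6 ('e'): unique! => answer = 6

6


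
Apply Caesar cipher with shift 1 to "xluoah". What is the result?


Caesar cipher: shift "xluoah" by 1
  'x' (pos 23) + 1 = pos 24 = 'y'
  'l' (pos 11) + 1 = pos 12 = 'm'
  'u' (pos 20) + 1 = pos 21 = 'v'
  'o' (pos 14) + 1 = pos 15 = 'p'
  'a' (pos 0) + 1 = pos 1 = 'b'
  'h' (pos 7) + 1 = pos 8 = 'i'
Result: ymvpbi

ymvpbi


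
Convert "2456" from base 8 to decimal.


Input: "2456" in base 8
Positional expansion:
  Digit '2' (value 2) x 8^3 = 1024
  Digit '4' (value 4) x 8^2 = 256
  Digit '5' (value 5) x 8^1 = 40
  Digit '6' (value 6) x 8^0 = 6
Sum = 1326

1326


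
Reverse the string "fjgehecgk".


Input: fjgehecgk
Reading characters right to left:
  Position 8: 'k'
  Position 7: 'g'
  Position 6: 'c'
  Position 5: 'e'
  Position 4: 'h'
  Position 3: 'e'
  Position 2: 'g'
  Position 1: 'j'
  Position 0: 'f'
Reversed: kgcehegjf

kgcehegjf


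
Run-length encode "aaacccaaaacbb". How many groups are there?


Input: aaacccaaaacbb
Scanning for consecutive runs:
  Group 1: 'a' x 3 (positions 0-2)
  Group 2: 'c' x 3 (positions 3-5)
  Group 3: 'a' x 4 (positions 6-9)
  Group 4: 'c' x 1 (positions 10-10)
  Group 5: 'b' x 2 (positions 11-12)
Total groups: 5

5


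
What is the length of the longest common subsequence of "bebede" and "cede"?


LCS of "bebede" and "cede"
DP table:
           c    e    d    e
      0    0    0    0    0
  b   0    0    0    0    0
  e   0    0    1    1    1
  b   0    0    1    1    1
  e   0    0    1    1    2
  d   0    0    1    2    2
  e   0    0    1    2    3
LCS length = dp[6][4] = 3

3


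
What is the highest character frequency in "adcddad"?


Input: adcddad
Character counts:
  'a': 2
  'c': 1
  'd': 4
Maximum frequency: 4

4


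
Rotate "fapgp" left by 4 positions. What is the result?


Input: "fapgp", rotate left by 4
First 4 characters: "fapg"
Remaining characters: "p"
Concatenate remaining + first: "p" + "fapg" = "pfapg"

pfapg


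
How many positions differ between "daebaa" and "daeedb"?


Comparing "daebaa" and "daeedb" position by position:
  Position 0: 'd' vs 'd' => same
  Position 1: 'a' vs 'a' => same
  Position 2: 'e' vs 'e' => same
  Position 3: 'b' vs 'e' => DIFFER
  Position 4: 'a' vs 'd' => DIFFER
  Position 5: 'a' vs 'b' => DIFFER
Positions that differ: 3

3


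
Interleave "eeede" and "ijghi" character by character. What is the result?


Interleaving "eeede" and "ijghi":
  Position 0: 'e' from first, 'i' from second => "ei"
  Position 1: 'e' from first, 'j' from second => "ej"
  Position 2: 'e' from first, 'g' from second => "eg"
  Position 3: 'd' from first, 'h' from second => "dh"
  Position 4: 'e' from first, 'i' from second => "ei"
Result: eiejegdhei

eiejegdhei


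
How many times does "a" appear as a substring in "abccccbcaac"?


Searching for "a" in "abccccbcaac"
Scanning each position:
  Position 0: "a" => MATCH
  Position 1: "b" => no
  Position 2: "c" => no
  Position 3: "c" => no
  Position 4: "c" => no
  Position 5: "c" => no
  Position 6: "b" => no
  Position 7: "c" => no
  Position 8: "a" => MATCH
  Position 9: "a" => MATCH
  Position 10: "c" => no
Total occurrences: 3

3


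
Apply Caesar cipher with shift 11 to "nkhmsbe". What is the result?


Caesar cipher: shift "nkhmsbe" by 11
  'n' (pos 13) + 11 = pos 24 = 'y'
  'k' (pos 10) + 11 = pos 21 = 'v'
  'h' (pos 7) + 11 = pos 18 = 's'
  'm' (pos 12) + 11 = pos 23 = 'x'
  's' (pos 18) + 11 = pos 3 = 'd'
  'b' (pos 1) + 11 = pos 12 = 'm'
  'e' (pos 4) + 11 = pos 15 = 'p'
Result: yvsxdmp

yvsxdmp


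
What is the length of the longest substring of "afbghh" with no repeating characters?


Input: "afbghh"
Sliding window (track last position of each char):
  Position 0 ('a'): window [0,0] length 1 -- new best
  Position 1 ('f'): window [0,1] length 2 -- new best
  Position 2 ('b'): window [0,2] length 3 -- new best
  Position 3 ('g'): window [0,3] length 4 -- new best
  Position 4 ('h'): window [0,4] length 5 -- new best
  Position 5 ('h'): repeat (last at 4), move window start to 5
  Position 5 ('h'): window [5,5] length 1
Longest substring with no repeats: "afbgh" with length 5

5


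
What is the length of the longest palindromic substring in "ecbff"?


Input: "ecbff"
Checking substrings for palindromes:
  [3:5] "ff" (len 2) => palindrome
Longest palindromic substring: "ff" with length 2

2


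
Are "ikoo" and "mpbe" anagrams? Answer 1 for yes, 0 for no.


Strings: "ikoo", "mpbe"
Sorted first:  ikoo
Sorted second: bemp
Differ at position 0: 'i' vs 'b' => not anagrams

0


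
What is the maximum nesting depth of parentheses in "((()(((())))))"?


Input: "((()(((())))))"
Tracking depth:
  Position 0 '(': depth becomes 1
  Position 1 '(': depth becomes 2
  Position 2 '(': depth becomes 3
  Position 3 ')': depth becomes 2
  Position 4 '(': depth becomes 3
  Position 5 '(': depth becomes 4
  Position 6 '(': depth becomes 5
  Position 7 '(': depth becomes 6
  Position 8 ')': depth becomes 5
  Position 9 ')': depth becomes 4
  Position 10 ')': depth becomes 3
  Position 11 ')': depth becomes 2
  Position 12 ')': depth becomes 1
  Position 13 ')': depth becomes 0
Maximum depth reached: 6

6


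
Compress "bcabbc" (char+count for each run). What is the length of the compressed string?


Input: bcabbc
Runs:
  'b' x 1 => "b1"
  'c' x 1 => "c1"
  'a' x 1 => "a1"
  'b' x 2 => "b2"
  'c' x 1 => "c1"
Compressed: "b1c1a1b2c1"
Compressed length: 10

10


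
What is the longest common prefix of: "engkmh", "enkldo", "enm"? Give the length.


Words: engkmh, enkldo, enm
  Position 0: all 'e' => match
  Position 1: all 'n' => match
  Position 2: ('g', 'k', 'm') => mismatch, stop
LCP = "en" (length 2)

2


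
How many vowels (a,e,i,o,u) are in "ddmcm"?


Input: ddmcm
Checking each character:
  'd' at position 0: consonant
  'd' at position 1: consonant
  'm' at position 2: consonant
  'c' at position 3: consonant
  'm' at position 4: consonant
Total vowels: 0

0


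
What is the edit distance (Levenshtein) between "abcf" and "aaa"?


Computing edit distance: "abcf" -> "aaa"
DP table:
           a    a    a
      0    1    2    3
  a   1    0    1    2
  b   2    1    1    2
  c   3    2    2    2
  f   4    3    3    3
Edit distance = dp[4][3] = 3

3


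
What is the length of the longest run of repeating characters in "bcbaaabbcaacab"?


Input: "bcbaaabbcaacab"
Scanning for longest run:
  Position 1 ('c'): new char, reset run to 1
  Position 2 ('b'): new char, reset run to 1
  Position 3 ('a'): new char, reset run to 1
  Position 4 ('a'): continues run of 'a', length=2
  Position 5 ('a'): continues run of 'a', length=3
  Position 6 ('b'): new char, reset run to 1
  Position 7 ('b'): continues run of 'b', length=2
  Position 8 ('c'): new char, reset run to 1
  Position 9 ('a'): new char, reset run to 1
  Position 10 ('a'): continues run of 'a', length=2
  Position 11 ('c'): new char, reset run to 1
  Position 12 ('a'): new char, reset run to 1
  Position 13 ('b'): new char, reset run to 1
Longest run: 'a' with length 3

3


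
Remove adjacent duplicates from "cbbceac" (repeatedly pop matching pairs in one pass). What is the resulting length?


Input: cbbceac
Stack-based adjacent duplicate removal:
  Read 'c': push. Stack: c
  Read 'b': push. Stack: cb
  Read 'b': matches stack top 'b' => pop. Stack: c
  Read 'c': matches stack top 'c' => pop. Stack: (empty)
  Read 'e': push. Stack: e
  Read 'a': push. Stack: ea
  Read 'c': push. Stack: eac
Final stack: "eac" (length 3)

3


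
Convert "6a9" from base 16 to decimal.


Input: "6a9" in base 16
Positional expansion:
  Digit '6' (value 6) x 16^2 = 1536
  Digit 'a' (value 10) x 16^1 = 160
  Digit '9' (value 9) x 16^0 = 9
Sum = 1705

1705


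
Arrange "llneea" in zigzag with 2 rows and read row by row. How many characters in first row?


Zigzag "llneea" into 2 rows:
Placing characters:
  'l' => row 0
  'l' => row 1
  'n' => row 0
  'e' => row 1
  'e' => row 0
  'a' => row 1
Rows:
  Row 0: "lne"
  Row 1: "lea"
First row length: 3

3


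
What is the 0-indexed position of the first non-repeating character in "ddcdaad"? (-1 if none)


Input: ddcdaad
Character frequencies:
  'a': 2
  'c': 1
  'd': 4
Scanning left to right for freq == 1:
  Position 0 ('d'): freq=4, skip
  Position 1 ('d'): freq=4, skip
  Position 2 ('c'): unique! => answer = 2

2


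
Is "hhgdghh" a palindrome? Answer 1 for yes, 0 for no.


Input: hhgdghh
Reversed: hhgdghh
  Compare pos 0 ('h') with pos 6 ('h'): match
  Compare pos 1 ('h') with pos 5 ('h'): match
  Compare pos 2 ('g') with pos 4 ('g'): match
Result: palindrome

1


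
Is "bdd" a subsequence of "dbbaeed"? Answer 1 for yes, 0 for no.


Check if "bdd" is a subsequence of "dbbaeed"
Greedy scan:
  Position 0 ('d'): no match needed
  Position 1 ('b'): matches sub[0] = 'b'
  Position 2 ('b'): no match needed
  Position 3 ('a'): no match needed
  Position 4 ('e'): no match needed
  Position 5 ('e'): no match needed
  Position 6 ('d'): matches sub[1] = 'd'
Only matched 2/3 characters => not a subsequence

0


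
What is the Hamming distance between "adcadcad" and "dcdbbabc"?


Comparing "adcadcad" and "dcdbbabc" position by position:
  Position 0: 'a' vs 'd' => differ
  Position 1: 'd' vs 'c' => differ
  Position 2: 'c' vs 'd' => differ
  Position 3: 'a' vs 'b' => differ
  Position 4: 'd' vs 'b' => differ
  Position 5: 'c' vs 'a' => differ
  Position 6: 'a' vs 'b' => differ
  Position 7: 'd' vs 'c' => differ
Total differences (Hamming distance): 8

8


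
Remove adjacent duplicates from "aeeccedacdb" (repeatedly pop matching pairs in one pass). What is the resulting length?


Input: aeeccedacdb
Stack-based adjacent duplicate removal:
  Read 'a': push. Stack: a
  Read 'e': push. Stack: ae
  Read 'e': matches stack top 'e' => pop. Stack: a
  Read 'c': push. Stack: ac
  Read 'c': matches stack top 'c' => pop. Stack: a
  Read 'e': push. Stack: ae
  Read 'd': push. Stack: aed
  Read 'a': push. Stack: aeda
  Read 'c': push. Stack: aedac
  Read 'd': push. Stack: aedacd
  Read 'b': push. Stack: aedacdb
Final stack: "aedacdb" (length 7)

7


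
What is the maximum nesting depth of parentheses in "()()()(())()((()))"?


Input: "()()()(())()((()))"
Tracking depth:
  Position 0 '(': depth becomes 1
  Position 1 ')': depth becomes 0
  Position 2 '(': depth becomes 1
  Position 3 ')': depth becomes 0
  Position 4 '(': depth becomes 1
  Position 5 ')': depth becomes 0
  Position 6 '(': depth becomes 1
  Position 7 '(': depth becomes 2
  Position 8 ')': depth becomes 1
  Position 9 ')': depth becomes 0
  Position 10 '(': depth becomes 1
  Position 11 ')': depth becomes 0
  Position 12 '(': depth becomes 1
  Position 13 '(': depth becomes 2
  Position 14 '(': depth becomes 3
  Position 15 ')': depth becomes 2
  Position 16 ')': depth becomes 1
  Position 17 ')': depth becomes 0
Maximum depth reached: 3

3


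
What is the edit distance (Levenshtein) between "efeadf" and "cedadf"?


Computing edit distance: "efeadf" -> "cedadf"
DP table:
           c    e    d    a    d    f
      0    1    2    3    4    5    6
  e   1    1    1    2    3    4    5
  f   2    2    2    2    3    4    4
  e   3    3    2    3    3    4    5
  a   4    4    3    3    3    4    5
  d   5    5    4    3    4    3    4
  f   6    6    5    4    4    4    3
Edit distance = dp[6][6] = 3

3


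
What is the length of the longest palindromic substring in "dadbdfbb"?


Input: "dadbdfbb"
Checking substrings for palindromes:
  [0:3] "dad" (len 3) => palindrome
  [2:5] "dbd" (len 3) => palindrome
  [6:8] "bb" (len 2) => palindrome
Longest palindromic substring: "dad" with length 3

3


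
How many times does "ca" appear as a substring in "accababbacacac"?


Searching for "ca" in "accababbacacac"
Scanning each position:
  Position 0: "ac" => no
  Position 1: "cc" => no
  Position 2: "ca" => MATCH
  Position 3: "ab" => no
  Position 4: "ba" => no
  Position 5: "ab" => no
  Position 6: "bb" => no
  Position 7: "ba" => no
  Position 8: "ac" => no
  Position 9: "ca" => MATCH
  Position 10: "ac" => no
  Position 11: "ca" => MATCH
  Position 12: "ac" => no
Total occurrences: 3

3


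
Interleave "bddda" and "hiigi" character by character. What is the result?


Interleaving "bddda" and "hiigi":
  Position 0: 'b' from first, 'h' from second => "bh"
  Position 1: 'd' from first, 'i' from second => "di"
  Position 2: 'd' from first, 'i' from second => "di"
  Position 3: 'd' from first, 'g' from second => "dg"
  Position 4: 'a' from first, 'i' from second => "ai"
Result: bhdididgai

bhdididgai


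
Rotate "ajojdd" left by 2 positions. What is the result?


Input: "ajojdd", rotate left by 2
First 2 characters: "aj"
Remaining characters: "ojdd"
Concatenate remaining + first: "ojdd" + "aj" = "ojddaj"

ojddaj


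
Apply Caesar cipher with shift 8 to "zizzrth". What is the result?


Caesar cipher: shift "zizzrth" by 8
  'z' (pos 25) + 8 = pos 7 = 'h'
  'i' (pos 8) + 8 = pos 16 = 'q'
  'z' (pos 25) + 8 = pos 7 = 'h'
  'z' (pos 25) + 8 = pos 7 = 'h'
  'r' (pos 17) + 8 = pos 25 = 'z'
  't' (pos 19) + 8 = pos 1 = 'b'
  'h' (pos 7) + 8 = pos 15 = 'p'
Result: hqhhzbp

hqhhzbp


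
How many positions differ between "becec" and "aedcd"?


Comparing "becec" and "aedcd" position by position:
  Position 0: 'b' vs 'a' => DIFFER
  Position 1: 'e' vs 'e' => same
  Position 2: 'c' vs 'd' => DIFFER
  Position 3: 'e' vs 'c' => DIFFER
  Position 4: 'c' vs 'd' => DIFFER
Positions that differ: 4

4


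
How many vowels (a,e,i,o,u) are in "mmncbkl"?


Input: mmncbkl
Checking each character:
  'm' at position 0: consonant
  'm' at position 1: consonant
  'n' at position 2: consonant
  'c' at position 3: consonant
  'b' at position 4: consonant
  'k' at position 5: consonant
  'l' at position 6: consonant
Total vowels: 0

0


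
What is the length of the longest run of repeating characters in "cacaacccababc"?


Input: "cacaacccababc"
Scanning for longest run:
  Position 1 ('a'): new char, reset run to 1
  Position 2 ('c'): new char, reset run to 1
  Position 3 ('a'): new char, reset run to 1
  Position 4 ('a'): continues run of 'a', length=2
  Position 5 ('c'): new char, reset run to 1
  Position 6 ('c'): continues run of 'c', length=2
  Position 7 ('c'): continues run of 'c', length=3
  Position 8 ('a'): new char, reset run to 1
  Position 9 ('b'): new char, reset run to 1
  Position 10 ('a'): new char, reset run to 1
  Position 11 ('b'): new char, reset run to 1
  Position 12 ('c'): new char, reset run to 1
Longest run: 'c' with length 3

3


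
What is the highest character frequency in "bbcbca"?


Input: bbcbca
Character counts:
  'a': 1
  'b': 3
  'c': 2
Maximum frequency: 3

3


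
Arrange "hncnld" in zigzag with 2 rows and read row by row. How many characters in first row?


Zigzag "hncnld" into 2 rows:
Placing characters:
  'h' => row 0
  'n' => row 1
  'c' => row 0
  'n' => row 1
  'l' => row 0
  'd' => row 1
Rows:
  Row 0: "hcl"
  Row 1: "nnd"
First row length: 3

3


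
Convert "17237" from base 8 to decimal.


Input: "17237" in base 8
Positional expansion:
  Digit '1' (value 1) x 8^4 = 4096
  Digit '7' (value 7) x 8^3 = 3584
  Digit '2' (value 2) x 8^2 = 128
  Digit '3' (value 3) x 8^1 = 24
  Digit '7' (value 7) x 8^0 = 7
Sum = 7839

7839


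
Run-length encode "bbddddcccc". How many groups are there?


Input: bbddddcccc
Scanning for consecutive runs:
  Group 1: 'b' x 2 (positions 0-1)
  Group 2: 'd' x 4 (positions 2-5)
  Group 3: 'c' x 4 (positions 6-9)
Total groups: 3

3


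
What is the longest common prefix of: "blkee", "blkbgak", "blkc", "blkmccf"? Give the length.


Words: blkee, blkbgak, blkc, blkmccf
  Position 0: all 'b' => match
  Position 1: all 'l' => match
  Position 2: all 'k' => match
  Position 3: ('e', 'b', 'c', 'm') => mismatch, stop
LCP = "blk" (length 3)

3


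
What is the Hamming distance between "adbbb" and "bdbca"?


Comparing "adbbb" and "bdbca" position by position:
  Position 0: 'a' vs 'b' => differ
  Position 1: 'd' vs 'd' => same
  Position 2: 'b' vs 'b' => same
  Position 3: 'b' vs 'c' => differ
  Position 4: 'b' vs 'a' => differ
Total differences (Hamming distance): 3

3


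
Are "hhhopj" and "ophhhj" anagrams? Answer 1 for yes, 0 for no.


Strings: "hhhopj", "ophhhj"
Sorted first:  hhhjop
Sorted second: hhhjop
Sorted forms match => anagrams

1


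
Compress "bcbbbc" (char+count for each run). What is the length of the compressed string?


Input: bcbbbc
Runs:
  'b' x 1 => "b1"
  'c' x 1 => "c1"
  'b' x 3 => "b3"
  'c' x 1 => "c1"
Compressed: "b1c1b3c1"
Compressed length: 8

8


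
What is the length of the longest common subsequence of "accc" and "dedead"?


LCS of "accc" and "dedead"
DP table:
           d    e    d    e    a    d
      0    0    0    0    0    0    0
  a   0    0    0    0    0    1    1
  c   0    0    0    0    0    1    1
  c   0    0    0    0    0    1    1
  c   0    0    0    0    0    1    1
LCS length = dp[4][6] = 1

1


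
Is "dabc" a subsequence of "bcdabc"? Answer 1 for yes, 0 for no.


Check if "dabc" is a subsequence of "bcdabc"
Greedy scan:
  Position 0 ('b'): no match needed
  Position 1 ('c'): no match needed
  Position 2 ('d'): matches sub[0] = 'd'
  Position 3 ('a'): matches sub[1] = 'a'
  Position 4 ('b'): matches sub[2] = 'b'
  Position 5 ('c'): matches sub[3] = 'c'
All 4 characters matched => is a subsequence

1


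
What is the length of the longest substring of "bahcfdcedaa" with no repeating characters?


Input: "bahcfdcedaa"
Sliding window (track last position of each char):
  Position 0 ('b'): window [0,0] length 1 -- new best
  Position 1 ('a'): window [0,1] length 2 -- new best
  Position 2 ('h'): window [0,2] length 3 -- new best
  Position 3 ('c'): window [0,3] length 4 -- new best
  Position 4 ('f'): window [0,4] length 5 -- new best
  Position 5 ('d'): window [0,5] length 6 -- new best
  Position 6 ('c'): repeat (last at 3), move window start to 4
  Position 6 ('c'): window [4,6] length 3
  Position 7 ('e'): window [4,7] length 4
  Position 8 ('d'): repeat (last at 5), move window start to 6
  Position 8 ('d'): window [6,8] length 3
  Position 9 ('a'): window [6,9] length 4
  Position 10 ('a'): repeat (last at 9), move window start to 10
  Position 10 ('a'): window [10,10] length 1
Longest substring with no repeats: "bahcfd" with length 6

6


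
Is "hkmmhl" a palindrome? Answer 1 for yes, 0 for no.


Input: hkmmhl
Reversed: lhmmkh
  Compare pos 0 ('h') with pos 5 ('l'): MISMATCH
  Compare pos 1 ('k') with pos 4 ('h'): MISMATCH
  Compare pos 2 ('m') with pos 3 ('m'): match
Result: not a palindrome

0
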